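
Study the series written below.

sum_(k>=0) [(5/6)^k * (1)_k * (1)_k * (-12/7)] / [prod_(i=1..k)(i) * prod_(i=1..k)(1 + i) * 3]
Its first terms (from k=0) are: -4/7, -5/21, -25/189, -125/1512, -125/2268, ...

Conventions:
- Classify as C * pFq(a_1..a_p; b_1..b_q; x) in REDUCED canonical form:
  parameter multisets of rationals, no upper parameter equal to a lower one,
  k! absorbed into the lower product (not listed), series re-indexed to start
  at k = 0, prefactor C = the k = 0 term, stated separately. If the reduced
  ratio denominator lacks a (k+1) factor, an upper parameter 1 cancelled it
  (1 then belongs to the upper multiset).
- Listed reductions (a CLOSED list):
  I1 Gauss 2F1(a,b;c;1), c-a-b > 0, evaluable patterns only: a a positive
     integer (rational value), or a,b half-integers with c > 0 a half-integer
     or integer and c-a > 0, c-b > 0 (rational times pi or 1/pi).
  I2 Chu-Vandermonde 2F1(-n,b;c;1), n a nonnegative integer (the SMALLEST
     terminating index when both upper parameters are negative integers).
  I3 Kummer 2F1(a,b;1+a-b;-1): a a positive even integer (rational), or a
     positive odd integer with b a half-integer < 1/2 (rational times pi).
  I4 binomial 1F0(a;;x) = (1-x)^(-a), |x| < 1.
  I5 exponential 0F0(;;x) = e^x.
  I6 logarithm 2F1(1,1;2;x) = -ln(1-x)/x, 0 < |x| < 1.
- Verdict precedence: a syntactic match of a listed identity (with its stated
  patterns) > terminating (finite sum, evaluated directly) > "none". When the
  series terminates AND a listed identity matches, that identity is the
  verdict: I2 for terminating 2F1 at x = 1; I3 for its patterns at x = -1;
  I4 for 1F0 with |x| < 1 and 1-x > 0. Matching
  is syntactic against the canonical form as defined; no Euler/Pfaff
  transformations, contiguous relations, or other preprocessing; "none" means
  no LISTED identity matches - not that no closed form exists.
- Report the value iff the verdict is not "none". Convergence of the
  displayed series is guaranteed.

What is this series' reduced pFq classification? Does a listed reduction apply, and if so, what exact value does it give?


At argument 5/6: a 2F1 with upper {1, 1}, lower {2}, scaled by C = -4/7. Verdict: this is the I6 logarithm reduction (the logarithm: parameters (1,1;2), x = 5/6). Value: (24/35) * ln(1/6).

Key observation: t_0 = -4/7 here, and the lower running product (prefactor -4/7) is a rising factorial.
Step ratio: r(k) = (5/6) * (k+1) (k+1) / [(k+2) (k+1)] - rational in k, leading ratio (5/6); with t_0 = -4/7, classification follows.


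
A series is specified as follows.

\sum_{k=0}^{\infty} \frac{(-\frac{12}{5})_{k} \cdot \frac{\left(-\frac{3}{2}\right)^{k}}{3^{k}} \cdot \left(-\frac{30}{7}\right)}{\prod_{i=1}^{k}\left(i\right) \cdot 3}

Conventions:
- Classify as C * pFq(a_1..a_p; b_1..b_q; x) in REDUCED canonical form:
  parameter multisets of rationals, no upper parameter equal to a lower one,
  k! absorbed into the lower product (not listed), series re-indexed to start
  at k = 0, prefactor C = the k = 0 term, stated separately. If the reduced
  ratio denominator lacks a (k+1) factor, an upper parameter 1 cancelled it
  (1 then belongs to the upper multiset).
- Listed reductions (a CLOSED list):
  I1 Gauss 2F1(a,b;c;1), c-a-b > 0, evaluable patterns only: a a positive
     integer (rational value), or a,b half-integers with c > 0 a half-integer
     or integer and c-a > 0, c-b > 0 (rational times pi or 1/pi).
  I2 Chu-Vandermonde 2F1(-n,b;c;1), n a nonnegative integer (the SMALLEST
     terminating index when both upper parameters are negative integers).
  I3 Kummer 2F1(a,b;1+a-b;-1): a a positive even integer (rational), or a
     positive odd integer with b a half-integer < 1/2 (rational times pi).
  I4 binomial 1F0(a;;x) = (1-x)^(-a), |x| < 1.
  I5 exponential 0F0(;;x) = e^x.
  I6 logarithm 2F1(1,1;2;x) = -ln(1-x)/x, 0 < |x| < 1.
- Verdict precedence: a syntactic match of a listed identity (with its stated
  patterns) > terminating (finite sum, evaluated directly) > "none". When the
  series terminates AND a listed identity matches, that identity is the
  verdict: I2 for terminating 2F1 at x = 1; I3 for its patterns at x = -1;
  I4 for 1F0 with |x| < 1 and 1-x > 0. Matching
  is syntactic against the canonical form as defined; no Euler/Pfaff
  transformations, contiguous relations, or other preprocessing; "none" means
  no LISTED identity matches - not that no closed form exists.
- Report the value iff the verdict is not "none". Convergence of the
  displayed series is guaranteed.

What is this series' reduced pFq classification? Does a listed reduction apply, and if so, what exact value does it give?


With C = -\frac{10}{7}: the canonical form is 1F0(-\frac{12}{5}; -; -\frac{1}{2}). Verdict: this is the I4 binomial reduction (the 1F0 binomial series: exponent 12/5, x = -\frac{1}{2}). Value: \left(-\frac{10}{7}\right) \cdot \left(\frac{3}{2}\right)^{\frac{12}{5}}.

First insight: x = -\frac{1}{2} and the constant factors (C = -10/7, x = -1/2) combine into one prefactor.
Term ratio: r(k) = -\frac{1}{2} * (k-\frac{12}{5}) / [(k+1)] - poly over poly, x = -\frac{1}{2} from leading terms; C = -\frac{10}{7} at k = 0.


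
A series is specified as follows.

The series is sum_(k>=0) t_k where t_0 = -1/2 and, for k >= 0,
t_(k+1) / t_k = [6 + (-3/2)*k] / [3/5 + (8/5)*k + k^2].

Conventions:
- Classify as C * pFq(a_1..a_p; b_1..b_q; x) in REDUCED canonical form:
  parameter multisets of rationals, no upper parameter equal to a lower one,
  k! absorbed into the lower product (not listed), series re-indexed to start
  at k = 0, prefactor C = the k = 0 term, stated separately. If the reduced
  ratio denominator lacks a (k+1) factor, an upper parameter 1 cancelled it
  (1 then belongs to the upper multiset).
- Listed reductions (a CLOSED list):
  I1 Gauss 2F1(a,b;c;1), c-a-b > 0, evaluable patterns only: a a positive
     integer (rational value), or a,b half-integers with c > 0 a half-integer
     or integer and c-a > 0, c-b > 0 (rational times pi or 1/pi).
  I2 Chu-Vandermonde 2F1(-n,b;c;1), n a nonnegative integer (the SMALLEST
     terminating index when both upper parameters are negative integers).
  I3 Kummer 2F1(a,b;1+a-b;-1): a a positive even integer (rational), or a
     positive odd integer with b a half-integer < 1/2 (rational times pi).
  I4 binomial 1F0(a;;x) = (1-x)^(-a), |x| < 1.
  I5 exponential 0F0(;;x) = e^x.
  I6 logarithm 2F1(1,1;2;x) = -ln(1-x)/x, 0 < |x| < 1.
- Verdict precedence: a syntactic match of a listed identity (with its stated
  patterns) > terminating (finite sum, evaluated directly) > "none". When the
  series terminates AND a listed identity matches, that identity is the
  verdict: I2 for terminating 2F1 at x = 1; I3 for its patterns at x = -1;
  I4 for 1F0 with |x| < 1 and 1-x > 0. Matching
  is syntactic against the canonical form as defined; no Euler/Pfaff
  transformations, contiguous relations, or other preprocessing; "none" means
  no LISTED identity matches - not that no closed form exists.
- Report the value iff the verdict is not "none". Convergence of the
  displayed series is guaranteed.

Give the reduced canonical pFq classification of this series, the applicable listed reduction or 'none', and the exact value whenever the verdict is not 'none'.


Canonical form: C = -1/2 times 1F1 with upper {-4}, lower {3/5}, x = -3/2. Verdict: terminating. (-4)_k vanishes past k = 4, leaving a 5-term sum, computed directly. Value: -103283/6656.

First insight: x = (-3/2) and the expanded ratio factors over Q; C = -1/2, x = -3/2, roots give parameters.
Adjacent-term ratio: r(k) = (-3/2) * (k-4) / [(k+3/5) (k+1)] - poly over poly, x = (-3/2) from leading terms; C = -1/2 at k = 0.


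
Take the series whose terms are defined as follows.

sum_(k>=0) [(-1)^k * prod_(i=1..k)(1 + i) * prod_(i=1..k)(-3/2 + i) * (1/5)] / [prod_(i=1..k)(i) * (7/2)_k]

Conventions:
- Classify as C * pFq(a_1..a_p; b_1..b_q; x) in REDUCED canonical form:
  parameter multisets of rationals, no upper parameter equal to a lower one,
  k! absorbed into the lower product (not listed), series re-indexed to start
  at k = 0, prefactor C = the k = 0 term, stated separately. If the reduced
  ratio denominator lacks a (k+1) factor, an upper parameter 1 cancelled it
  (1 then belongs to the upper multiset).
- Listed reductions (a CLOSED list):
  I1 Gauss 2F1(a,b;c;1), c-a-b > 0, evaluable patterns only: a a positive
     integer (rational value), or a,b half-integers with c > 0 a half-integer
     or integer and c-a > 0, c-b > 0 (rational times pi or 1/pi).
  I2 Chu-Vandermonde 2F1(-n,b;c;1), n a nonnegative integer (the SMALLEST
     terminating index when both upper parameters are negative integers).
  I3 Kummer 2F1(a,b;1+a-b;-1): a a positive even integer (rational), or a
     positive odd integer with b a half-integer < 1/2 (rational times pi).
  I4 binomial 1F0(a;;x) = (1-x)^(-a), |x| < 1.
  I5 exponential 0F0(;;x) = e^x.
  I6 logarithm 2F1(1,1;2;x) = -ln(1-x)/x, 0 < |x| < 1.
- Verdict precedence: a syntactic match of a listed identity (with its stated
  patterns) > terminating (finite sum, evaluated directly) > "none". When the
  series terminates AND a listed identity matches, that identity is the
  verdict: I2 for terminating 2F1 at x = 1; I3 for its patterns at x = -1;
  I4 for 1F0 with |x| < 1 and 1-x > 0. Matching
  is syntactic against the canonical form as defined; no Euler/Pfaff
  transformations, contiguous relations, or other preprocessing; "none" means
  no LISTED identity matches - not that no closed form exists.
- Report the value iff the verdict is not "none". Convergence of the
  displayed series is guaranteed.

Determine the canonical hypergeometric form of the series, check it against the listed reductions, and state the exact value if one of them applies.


Structural cue: t_0 = 1/5 here, and the running product (C = 1/5, x = -1) telescopes to a rising factorial.
Step ratio: r(k) = (-1) * (k-1/2) (k+2) / [(k+7/2) (k+1)] - poly over poly, x = (-1) from leading terms; C = 1/5 at k = 0.

The series (x = -1) is 2F1: upper {-1/2, 2}, lower {7/2}, prefactor 1/5. Verdict: this is Kummer's theorem (I3) (x = -1; c = 7/2 equals 1+a-b for upper {-1/2, 2}: listed pattern). Its exact value is 1/4.


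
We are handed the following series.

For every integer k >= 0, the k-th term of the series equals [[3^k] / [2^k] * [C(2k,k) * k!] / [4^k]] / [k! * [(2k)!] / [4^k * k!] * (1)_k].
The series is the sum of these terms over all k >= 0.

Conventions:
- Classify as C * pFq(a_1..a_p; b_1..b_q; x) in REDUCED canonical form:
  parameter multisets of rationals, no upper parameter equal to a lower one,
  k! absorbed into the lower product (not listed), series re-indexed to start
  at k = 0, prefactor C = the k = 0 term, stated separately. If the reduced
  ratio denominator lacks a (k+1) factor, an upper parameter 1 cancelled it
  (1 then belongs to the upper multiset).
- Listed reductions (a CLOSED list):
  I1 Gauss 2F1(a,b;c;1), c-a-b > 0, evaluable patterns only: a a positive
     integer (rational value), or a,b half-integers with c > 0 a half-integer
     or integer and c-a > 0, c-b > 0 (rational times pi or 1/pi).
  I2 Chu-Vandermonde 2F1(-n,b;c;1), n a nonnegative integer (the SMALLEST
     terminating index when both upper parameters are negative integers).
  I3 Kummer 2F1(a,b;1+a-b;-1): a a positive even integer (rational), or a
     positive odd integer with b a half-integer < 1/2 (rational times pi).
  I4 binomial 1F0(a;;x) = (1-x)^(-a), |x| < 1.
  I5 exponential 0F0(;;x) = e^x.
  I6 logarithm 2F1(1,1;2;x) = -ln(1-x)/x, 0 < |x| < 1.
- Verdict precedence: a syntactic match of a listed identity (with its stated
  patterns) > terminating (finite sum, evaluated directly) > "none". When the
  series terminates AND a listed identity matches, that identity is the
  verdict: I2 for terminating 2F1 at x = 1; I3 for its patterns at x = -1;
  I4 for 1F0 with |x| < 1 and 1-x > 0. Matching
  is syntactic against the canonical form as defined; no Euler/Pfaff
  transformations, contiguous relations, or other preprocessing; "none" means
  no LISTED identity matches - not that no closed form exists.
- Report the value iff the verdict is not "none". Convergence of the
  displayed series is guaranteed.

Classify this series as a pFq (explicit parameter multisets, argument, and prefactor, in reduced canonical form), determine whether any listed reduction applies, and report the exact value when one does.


Key observation: t_0 being 1, C(2k,k) (C = 1) equals 4^k (1/2)_k / k!.
Term ratio: r(k) = (3/2) * 1 / [(k+1) (k+1)] - rational in k. x = (3/2); t_0 = 1; negate the roots.

Classification (C = 1): 0F1 with upper {-}, lower {1}, argument x = 3/2. Verdict: none. No listed pattern accepts 0F1(-; 1; 3/2).


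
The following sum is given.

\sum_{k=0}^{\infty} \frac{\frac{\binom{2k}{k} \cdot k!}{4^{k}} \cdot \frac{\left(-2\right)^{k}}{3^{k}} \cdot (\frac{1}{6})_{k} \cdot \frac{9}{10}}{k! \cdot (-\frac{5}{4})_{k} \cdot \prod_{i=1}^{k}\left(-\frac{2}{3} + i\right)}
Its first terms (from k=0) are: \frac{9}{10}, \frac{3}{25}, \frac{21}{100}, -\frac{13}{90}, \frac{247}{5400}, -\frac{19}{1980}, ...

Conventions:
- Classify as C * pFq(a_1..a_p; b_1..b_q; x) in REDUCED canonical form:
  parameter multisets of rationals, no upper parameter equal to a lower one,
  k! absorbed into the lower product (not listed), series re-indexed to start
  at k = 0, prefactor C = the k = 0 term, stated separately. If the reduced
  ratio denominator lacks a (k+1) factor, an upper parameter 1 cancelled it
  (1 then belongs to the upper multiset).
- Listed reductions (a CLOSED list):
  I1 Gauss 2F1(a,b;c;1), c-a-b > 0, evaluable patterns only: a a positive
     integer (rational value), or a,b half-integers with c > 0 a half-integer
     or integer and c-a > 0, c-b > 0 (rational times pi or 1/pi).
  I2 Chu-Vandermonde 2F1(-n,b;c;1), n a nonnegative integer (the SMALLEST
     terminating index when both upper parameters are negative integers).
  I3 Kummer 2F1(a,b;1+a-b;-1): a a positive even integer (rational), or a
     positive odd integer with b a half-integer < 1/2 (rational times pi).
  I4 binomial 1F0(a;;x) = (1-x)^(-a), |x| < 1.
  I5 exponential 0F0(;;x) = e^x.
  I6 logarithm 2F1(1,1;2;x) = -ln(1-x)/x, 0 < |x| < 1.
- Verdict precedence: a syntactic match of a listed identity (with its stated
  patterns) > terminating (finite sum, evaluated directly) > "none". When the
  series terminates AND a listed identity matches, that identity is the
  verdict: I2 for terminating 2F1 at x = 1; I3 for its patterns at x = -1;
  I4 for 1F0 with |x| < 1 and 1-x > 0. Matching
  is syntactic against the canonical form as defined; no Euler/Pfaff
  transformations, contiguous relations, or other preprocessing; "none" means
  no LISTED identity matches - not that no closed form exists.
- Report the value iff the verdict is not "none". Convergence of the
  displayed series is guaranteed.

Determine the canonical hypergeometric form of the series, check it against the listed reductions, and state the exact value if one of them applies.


First insight: x = -\frac{2}{3} and the lower running product (C = 9/10, x = -2/3) is a rising factorial.
Ratio: r(k) = -\frac{2}{3} * (k+\frac{1}{6}) (k+\frac{1}{2}) / [(k-\frac{5}{4}) (k+\frac{1}{3}) (k+1)] - poly over poly, x = -\frac{2}{3} from leading terms; C = \frac{9}{10} at k = 0.

Canonical form: C = \frac{9}{10} times 2F2 with upper {\frac{1}{6}, \frac{1}{2}}, lower {-\frac{5}{4}, \frac{1}{3}}, x = -\frac{2}{3}. Verdict: none. A 2F2 with upper {\frac{1}{6}, \frac{1}{2}} fits none of I1-I6 at x = -\frac{2}{3}; the sum runs forever.


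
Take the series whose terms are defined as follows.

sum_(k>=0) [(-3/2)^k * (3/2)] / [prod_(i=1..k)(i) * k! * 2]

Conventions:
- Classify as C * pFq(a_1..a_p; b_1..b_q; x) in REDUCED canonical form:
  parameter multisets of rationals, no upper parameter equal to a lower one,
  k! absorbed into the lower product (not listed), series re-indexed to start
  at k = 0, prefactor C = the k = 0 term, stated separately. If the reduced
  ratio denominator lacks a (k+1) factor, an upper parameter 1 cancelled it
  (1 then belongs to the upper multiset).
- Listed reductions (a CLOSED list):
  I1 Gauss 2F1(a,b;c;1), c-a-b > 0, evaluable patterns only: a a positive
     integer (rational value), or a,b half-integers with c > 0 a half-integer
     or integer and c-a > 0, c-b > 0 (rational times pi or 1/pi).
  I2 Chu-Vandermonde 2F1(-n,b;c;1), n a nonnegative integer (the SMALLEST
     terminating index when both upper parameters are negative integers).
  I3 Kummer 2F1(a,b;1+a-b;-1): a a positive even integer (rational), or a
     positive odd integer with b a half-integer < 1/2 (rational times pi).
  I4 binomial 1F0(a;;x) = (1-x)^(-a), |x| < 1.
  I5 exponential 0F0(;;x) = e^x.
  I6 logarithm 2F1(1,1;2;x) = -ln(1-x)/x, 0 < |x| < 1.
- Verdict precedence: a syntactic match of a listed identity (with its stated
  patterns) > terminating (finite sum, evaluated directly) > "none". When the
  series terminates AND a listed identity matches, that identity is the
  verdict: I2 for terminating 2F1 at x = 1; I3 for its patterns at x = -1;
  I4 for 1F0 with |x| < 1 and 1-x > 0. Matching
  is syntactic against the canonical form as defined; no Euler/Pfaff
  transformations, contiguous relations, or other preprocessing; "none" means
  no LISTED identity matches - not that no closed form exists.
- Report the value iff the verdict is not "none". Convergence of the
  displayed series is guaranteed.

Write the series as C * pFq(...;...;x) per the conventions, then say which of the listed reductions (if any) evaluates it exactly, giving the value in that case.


This is 3/4 * 0F1(-; 1; -3/2) in reduced canonical form. Verdict: none (x = -3/2): each listed identity misses the multisets {-} ; {1}.

Key observation: x = (-3/2) and the product of the first k integers (C = 3/4, x = -3/2) is k!.
Term ratio: r(k) = (-3/2) * 1 / [(k+1) (k+1)] - rational; roots negated = parameters, x = (-3/2), C = 3/4.


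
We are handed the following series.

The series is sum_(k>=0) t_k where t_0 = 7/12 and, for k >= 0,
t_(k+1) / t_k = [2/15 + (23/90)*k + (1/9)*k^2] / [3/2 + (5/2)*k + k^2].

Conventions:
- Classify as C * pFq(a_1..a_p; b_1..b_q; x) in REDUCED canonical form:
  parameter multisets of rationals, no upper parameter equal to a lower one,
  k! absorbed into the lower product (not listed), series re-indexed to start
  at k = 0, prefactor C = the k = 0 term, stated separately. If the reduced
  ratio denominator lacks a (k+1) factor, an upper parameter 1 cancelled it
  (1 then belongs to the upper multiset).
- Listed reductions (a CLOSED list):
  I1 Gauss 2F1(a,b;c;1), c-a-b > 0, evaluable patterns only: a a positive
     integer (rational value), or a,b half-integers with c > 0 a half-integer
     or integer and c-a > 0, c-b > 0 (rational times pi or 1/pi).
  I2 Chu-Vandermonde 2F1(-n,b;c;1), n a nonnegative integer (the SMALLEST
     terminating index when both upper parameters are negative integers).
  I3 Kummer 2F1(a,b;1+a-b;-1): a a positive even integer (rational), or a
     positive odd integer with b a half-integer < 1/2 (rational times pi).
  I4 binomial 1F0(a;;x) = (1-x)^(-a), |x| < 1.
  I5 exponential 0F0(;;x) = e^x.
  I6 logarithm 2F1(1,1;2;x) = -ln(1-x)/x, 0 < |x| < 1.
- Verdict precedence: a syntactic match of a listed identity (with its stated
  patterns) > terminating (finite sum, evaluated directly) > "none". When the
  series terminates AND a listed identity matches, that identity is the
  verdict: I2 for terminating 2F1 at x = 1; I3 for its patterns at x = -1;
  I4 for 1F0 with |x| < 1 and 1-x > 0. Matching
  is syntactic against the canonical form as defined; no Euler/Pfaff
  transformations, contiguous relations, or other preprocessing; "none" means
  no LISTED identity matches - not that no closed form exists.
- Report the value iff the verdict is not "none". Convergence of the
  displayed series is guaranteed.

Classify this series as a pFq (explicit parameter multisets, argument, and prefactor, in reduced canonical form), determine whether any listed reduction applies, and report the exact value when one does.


The series (x = 1/9) is 1F0: upper {4/5}, lower {-}, prefactor 7/12. Verdict at x = 1/9: binomial (I4) matches (the 1F0 binomial series: exponent -4/5, x = 1/9). Sum: (7/12) * (8/9)^(-4/5).

First insight: from the first term 7/12: the ratio is unreduced: k + 3/2 divides both sides (C = 7/12).
Adjacent-term ratio: r(k) = (1/9) * (k+4/5) / [(k+1)] - rational; roots negated = parameters, x = (1/9), C = 7/12.


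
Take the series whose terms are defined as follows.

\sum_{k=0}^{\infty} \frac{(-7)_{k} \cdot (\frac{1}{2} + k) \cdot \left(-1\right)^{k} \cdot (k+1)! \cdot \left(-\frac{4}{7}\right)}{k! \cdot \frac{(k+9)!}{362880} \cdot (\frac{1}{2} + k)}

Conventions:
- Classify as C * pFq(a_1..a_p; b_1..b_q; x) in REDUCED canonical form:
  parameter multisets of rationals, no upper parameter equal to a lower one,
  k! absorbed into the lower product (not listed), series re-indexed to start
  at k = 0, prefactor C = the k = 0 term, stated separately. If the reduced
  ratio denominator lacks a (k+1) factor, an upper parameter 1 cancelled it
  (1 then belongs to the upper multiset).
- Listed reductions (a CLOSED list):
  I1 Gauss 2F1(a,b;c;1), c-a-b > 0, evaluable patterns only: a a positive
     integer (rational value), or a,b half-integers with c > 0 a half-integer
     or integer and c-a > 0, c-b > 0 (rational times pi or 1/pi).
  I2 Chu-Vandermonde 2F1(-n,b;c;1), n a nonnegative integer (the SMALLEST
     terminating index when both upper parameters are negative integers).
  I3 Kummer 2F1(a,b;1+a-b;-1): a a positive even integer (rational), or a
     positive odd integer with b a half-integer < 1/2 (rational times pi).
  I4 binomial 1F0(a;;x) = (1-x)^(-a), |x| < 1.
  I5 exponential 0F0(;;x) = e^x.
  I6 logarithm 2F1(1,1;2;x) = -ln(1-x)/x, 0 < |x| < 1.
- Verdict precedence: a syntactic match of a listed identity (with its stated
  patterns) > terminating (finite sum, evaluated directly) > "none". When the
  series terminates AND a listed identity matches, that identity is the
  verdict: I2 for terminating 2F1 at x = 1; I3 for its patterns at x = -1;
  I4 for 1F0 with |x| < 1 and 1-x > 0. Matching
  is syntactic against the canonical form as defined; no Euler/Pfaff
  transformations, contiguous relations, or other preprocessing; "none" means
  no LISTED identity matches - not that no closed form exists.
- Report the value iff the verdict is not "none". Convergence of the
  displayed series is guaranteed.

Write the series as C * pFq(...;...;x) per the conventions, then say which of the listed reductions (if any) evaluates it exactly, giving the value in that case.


Key step: from the first term -\frac{4}{7}: the factorial ratio (C = -4/7, x = -1) (k+a-1)!/(a-1)! is a rising factorial (a)_k.
Step ratio: r(k) = -1 * (k-7) (k+2) / [(k+10) (k+1)] ; factor over Q: parameters, x = -1, and C = -\frac{4}{7}.

Reduced: x = -1, 2F1, upper = {-7, 2}, lower = {10}, C = -\frac{4}{7}. Verdict: the Kummer evaluation I3 fires (x = -1; c = 10 equals 1+a-b for upper {-7, 2}: listed pattern). Sum: -\frac{18}{7}.


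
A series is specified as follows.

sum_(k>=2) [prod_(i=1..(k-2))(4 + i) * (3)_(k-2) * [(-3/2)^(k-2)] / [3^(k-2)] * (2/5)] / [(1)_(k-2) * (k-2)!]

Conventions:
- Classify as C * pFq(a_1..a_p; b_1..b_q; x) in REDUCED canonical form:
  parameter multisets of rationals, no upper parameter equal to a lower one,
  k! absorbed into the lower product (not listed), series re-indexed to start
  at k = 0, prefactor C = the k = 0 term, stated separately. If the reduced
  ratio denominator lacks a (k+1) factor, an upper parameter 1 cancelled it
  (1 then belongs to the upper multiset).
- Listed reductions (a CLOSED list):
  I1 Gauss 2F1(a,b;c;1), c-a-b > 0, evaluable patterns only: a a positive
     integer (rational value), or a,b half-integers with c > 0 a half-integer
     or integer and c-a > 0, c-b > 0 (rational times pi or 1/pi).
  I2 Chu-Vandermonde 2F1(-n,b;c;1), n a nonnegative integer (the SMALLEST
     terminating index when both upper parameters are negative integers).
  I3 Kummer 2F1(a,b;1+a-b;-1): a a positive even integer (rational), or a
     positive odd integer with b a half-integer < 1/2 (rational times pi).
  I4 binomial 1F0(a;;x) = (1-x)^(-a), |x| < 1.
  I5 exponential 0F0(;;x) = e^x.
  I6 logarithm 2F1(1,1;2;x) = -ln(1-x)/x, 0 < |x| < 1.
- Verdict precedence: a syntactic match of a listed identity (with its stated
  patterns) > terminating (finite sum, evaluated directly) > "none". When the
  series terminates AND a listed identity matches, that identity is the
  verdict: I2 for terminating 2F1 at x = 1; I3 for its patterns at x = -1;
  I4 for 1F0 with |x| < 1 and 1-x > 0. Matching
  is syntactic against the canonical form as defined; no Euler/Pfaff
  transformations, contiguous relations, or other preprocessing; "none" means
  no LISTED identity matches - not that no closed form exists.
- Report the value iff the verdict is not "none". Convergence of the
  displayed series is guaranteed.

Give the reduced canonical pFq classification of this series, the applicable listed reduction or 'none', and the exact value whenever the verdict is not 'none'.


Canonical form: C = 2/5 times 2F1 with upper {3, 5}, lower {1}, x = -1/2. Verdict: none. A 2F1 with upper {3, 5} fits none of I1-I6 at x = -1/2; the sum runs forever.

Key observation: with t_0 = 2/5, the two k-th powers (C = 2/5, x = -1/2) combine into one argument.
Consecutive-term ratio: r(k) = (-1/2) * (k+3) (k+5) / [(k+1) (k+1)] ; factor over Q: parameters, x = (-1/2), and C = 2/5.


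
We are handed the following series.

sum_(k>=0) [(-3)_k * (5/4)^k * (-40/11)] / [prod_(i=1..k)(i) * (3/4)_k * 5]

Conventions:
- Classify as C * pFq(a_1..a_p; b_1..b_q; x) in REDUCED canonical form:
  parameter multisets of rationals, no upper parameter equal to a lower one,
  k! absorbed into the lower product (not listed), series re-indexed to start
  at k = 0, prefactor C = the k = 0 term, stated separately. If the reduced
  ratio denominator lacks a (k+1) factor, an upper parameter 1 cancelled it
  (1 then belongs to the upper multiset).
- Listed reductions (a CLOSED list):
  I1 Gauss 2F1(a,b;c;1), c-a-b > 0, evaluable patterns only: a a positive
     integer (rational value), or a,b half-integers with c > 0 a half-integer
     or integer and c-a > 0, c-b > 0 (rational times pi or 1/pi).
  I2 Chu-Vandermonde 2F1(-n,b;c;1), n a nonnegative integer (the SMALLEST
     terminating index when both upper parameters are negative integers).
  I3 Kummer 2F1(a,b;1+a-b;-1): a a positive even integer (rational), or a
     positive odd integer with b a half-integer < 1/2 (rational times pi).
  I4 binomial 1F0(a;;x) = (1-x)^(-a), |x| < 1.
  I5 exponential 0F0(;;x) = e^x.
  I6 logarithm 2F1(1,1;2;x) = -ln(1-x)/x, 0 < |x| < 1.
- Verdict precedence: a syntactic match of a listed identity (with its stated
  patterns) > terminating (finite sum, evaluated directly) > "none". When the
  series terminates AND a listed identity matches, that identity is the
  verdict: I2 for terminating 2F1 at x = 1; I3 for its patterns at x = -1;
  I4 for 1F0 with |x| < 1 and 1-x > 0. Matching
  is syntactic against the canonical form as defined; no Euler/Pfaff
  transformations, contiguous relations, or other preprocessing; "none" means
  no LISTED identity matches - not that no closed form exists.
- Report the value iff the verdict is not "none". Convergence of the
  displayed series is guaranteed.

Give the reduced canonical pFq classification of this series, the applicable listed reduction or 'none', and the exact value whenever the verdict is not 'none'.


Canonical form: C = -8/11 times 1F1 with upper {-3}, lower {3/4}, x = 5/4. Verdict: terminating at k = 3: the factor (-3)_k kills every later term; summing the 4 survivors is exact. Hence: 256/363.

The tell: x = (5/4) and the product of the first k integers (prefactor -8/11) is k!.
Term ratio: r(k) = (5/4) * (k-3) / [(k+3/4) (k+1)] - rational in k, leading ratio (5/4); with t_0 = -8/11, classification follows.


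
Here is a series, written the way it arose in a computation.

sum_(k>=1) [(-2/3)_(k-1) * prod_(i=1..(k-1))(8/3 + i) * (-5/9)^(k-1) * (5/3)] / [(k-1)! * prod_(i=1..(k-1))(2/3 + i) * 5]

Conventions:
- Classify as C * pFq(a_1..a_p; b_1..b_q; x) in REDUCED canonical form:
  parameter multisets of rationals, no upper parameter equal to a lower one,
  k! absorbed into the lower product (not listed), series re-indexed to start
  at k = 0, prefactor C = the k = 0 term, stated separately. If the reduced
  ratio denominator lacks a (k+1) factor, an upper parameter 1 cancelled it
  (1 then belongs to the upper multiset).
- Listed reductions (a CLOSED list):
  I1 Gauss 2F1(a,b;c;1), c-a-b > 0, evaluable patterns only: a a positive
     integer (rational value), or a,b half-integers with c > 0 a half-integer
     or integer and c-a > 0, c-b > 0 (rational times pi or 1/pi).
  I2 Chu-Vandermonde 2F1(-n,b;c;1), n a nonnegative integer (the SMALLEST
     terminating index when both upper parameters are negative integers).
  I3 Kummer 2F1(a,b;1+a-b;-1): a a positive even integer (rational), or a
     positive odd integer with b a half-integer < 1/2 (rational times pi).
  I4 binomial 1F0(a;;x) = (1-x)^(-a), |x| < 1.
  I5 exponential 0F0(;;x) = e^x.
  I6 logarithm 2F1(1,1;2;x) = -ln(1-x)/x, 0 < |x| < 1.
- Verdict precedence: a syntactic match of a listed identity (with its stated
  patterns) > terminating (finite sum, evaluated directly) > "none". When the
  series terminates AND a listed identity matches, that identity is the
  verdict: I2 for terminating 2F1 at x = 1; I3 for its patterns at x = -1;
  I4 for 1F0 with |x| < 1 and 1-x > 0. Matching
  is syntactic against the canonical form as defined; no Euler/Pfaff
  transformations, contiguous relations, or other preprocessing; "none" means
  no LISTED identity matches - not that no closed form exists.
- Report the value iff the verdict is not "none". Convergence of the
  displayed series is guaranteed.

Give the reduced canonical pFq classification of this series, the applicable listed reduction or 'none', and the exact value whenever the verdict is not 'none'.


x = -5/9 here; the reduced form reads 2F1, upper {-2/3, 11/3}, lower {5/3}, C = 1/3. Verdict: none. A 2F1 with upper {-2/3, 11/3} fits none of I1-I6 at x = -5/9; the sum runs forever.

The tell: t_0 = 1/3 here, and the lower running product (C = 1/3, x = -5/9) is a rising factorial.
Adjacent-term ratio: r(k) = (-5/9) * (k-2/3) (k+11/3) / [(k+5/3) (k+1)] - rational; roots negated = parameters, x = (-5/9), C = 1/3.


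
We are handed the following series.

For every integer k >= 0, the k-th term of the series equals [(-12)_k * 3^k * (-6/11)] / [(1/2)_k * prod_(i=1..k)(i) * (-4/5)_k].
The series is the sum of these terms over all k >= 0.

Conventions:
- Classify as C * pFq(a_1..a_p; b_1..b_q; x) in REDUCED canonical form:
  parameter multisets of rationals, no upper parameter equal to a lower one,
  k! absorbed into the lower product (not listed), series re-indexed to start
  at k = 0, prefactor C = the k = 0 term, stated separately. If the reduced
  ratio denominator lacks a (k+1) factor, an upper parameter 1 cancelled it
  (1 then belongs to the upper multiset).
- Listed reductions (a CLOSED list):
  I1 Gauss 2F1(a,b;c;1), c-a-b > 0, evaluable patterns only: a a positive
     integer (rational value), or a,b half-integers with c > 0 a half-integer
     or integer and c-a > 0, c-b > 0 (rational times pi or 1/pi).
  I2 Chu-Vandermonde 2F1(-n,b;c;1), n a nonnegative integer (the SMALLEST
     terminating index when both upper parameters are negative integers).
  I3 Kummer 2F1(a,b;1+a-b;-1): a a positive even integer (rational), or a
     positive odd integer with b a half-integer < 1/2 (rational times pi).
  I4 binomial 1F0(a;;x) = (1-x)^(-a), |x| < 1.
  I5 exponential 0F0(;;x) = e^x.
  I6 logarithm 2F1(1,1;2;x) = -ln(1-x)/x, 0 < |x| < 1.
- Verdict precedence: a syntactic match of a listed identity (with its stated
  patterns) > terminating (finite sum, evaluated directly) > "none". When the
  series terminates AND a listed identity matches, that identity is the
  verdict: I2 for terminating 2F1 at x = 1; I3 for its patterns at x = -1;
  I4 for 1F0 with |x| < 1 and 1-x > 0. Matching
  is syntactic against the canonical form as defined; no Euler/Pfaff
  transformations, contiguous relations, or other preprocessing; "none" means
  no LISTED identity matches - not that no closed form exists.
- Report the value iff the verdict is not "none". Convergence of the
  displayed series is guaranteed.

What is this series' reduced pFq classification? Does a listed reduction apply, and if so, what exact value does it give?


Prefactor -6/11, argument 3: 1F2 with upper {-12} over lower {-4/5, 1/2}. Verdict: terminating - upper -12 stops the sum at k = 12; the 13 terms are added exactly. Sum: -205246242226838610768/284846932174517713.

Key observation: from the first term -6/11: the product of the first k integers (prefactor -6/11) is k!.
Term ratio: r(k) = 3 * (k-12) / [(k-4/5) (k+1/2) (k+1)] - rational in k. x = 3; t_0 = -6/11; negate the roots.


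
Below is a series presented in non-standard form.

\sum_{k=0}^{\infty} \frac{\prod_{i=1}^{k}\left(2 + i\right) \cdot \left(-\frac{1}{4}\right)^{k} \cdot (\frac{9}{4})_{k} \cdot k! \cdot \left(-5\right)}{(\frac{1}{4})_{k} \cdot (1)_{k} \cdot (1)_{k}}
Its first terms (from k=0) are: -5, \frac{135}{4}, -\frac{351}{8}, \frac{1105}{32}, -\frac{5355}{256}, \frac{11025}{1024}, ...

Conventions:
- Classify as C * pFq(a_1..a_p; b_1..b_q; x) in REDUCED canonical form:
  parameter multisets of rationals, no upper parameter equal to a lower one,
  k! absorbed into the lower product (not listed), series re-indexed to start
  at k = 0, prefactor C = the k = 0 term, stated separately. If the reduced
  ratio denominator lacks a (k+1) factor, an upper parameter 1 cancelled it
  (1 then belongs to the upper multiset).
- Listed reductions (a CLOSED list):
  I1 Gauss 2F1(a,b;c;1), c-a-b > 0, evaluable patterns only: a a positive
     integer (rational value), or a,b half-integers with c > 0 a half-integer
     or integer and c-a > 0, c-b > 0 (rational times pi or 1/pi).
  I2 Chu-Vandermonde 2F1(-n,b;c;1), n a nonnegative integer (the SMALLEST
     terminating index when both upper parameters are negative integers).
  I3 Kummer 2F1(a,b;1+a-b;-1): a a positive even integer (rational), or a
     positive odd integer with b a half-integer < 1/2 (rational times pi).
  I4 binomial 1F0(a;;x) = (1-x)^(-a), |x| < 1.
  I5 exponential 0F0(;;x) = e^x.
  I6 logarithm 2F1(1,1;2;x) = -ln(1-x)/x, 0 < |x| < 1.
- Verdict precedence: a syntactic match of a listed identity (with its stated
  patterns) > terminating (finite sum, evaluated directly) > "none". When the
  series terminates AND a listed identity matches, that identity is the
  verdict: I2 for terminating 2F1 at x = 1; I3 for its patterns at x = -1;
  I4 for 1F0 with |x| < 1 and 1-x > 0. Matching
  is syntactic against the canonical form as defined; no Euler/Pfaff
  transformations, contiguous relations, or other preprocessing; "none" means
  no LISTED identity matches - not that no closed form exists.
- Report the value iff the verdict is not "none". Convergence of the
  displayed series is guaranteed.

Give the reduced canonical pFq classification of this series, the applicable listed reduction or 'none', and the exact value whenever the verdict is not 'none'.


Key step: t_0 being -5, the running product (C = -5) telescopes to a rising factorial.
Adjacent-term ratio: r(k) = -\frac{1}{4} * (k+\frac{9}{4}) (k+3) / [(k+\frac{1}{4}) (k+1)] - rational in k. x = -\frac{1}{4}; t_0 = -5; negate the roots.

This is -5 * 2F1(\frac{9}{4}, 3; \frac{1}{4}; -\frac{1}{4}) in reduced canonical form. Verdict: none - at argument -\frac{1}{4} the multisets {\frac{9}{4}, 3} ; {\frac{1}{4}} match no listed identity.


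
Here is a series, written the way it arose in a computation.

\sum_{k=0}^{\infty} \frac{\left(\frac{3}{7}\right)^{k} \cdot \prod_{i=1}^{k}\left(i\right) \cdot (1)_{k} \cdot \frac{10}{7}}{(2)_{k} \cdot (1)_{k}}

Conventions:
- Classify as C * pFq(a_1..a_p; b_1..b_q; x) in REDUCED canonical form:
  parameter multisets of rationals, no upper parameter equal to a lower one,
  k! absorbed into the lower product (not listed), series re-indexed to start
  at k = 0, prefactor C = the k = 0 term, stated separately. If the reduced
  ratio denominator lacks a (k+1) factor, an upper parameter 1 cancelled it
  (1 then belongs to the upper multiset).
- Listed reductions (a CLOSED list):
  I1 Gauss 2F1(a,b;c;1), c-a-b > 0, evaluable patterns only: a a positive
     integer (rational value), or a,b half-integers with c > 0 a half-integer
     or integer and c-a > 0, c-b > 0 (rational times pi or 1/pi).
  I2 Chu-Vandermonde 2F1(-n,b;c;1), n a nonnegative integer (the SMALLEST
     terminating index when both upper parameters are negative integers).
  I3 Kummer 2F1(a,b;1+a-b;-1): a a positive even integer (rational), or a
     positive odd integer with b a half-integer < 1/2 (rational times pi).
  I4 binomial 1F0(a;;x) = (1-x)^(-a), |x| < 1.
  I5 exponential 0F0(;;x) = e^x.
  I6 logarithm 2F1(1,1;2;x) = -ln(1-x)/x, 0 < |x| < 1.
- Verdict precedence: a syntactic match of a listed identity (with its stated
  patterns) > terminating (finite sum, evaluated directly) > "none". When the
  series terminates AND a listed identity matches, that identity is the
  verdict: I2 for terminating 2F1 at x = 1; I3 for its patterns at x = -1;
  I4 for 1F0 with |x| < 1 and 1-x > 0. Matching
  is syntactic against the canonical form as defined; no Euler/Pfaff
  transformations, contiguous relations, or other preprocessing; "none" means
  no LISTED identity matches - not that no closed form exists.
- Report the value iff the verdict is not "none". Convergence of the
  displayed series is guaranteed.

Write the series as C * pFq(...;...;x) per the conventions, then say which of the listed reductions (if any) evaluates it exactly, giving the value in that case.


The tell: with t_0 = \frac{10}{7}, the running product (C = 10/7) telescopes to a rising factorial.
Consecutive-term ratio: r(k) = \frac{3}{7} * (k+1) (k+1) / [(k+2) (k+1)] - rational in k. x = \frac{3}{7}; t_0 = \frac{10}{7}; negate the roots.

This is \frac{10}{7} * 2F1(1, 1; 2; \frac{3}{7}) in reduced canonical form. Verdict: the logarithmic series (I6) fires (the logarithm: parameters (1,1;2), x = \frac{3}{7}). Sum: \left(-\frac{10}{3}\right) \cdot \ln\left(\frac{4}{7}\right).


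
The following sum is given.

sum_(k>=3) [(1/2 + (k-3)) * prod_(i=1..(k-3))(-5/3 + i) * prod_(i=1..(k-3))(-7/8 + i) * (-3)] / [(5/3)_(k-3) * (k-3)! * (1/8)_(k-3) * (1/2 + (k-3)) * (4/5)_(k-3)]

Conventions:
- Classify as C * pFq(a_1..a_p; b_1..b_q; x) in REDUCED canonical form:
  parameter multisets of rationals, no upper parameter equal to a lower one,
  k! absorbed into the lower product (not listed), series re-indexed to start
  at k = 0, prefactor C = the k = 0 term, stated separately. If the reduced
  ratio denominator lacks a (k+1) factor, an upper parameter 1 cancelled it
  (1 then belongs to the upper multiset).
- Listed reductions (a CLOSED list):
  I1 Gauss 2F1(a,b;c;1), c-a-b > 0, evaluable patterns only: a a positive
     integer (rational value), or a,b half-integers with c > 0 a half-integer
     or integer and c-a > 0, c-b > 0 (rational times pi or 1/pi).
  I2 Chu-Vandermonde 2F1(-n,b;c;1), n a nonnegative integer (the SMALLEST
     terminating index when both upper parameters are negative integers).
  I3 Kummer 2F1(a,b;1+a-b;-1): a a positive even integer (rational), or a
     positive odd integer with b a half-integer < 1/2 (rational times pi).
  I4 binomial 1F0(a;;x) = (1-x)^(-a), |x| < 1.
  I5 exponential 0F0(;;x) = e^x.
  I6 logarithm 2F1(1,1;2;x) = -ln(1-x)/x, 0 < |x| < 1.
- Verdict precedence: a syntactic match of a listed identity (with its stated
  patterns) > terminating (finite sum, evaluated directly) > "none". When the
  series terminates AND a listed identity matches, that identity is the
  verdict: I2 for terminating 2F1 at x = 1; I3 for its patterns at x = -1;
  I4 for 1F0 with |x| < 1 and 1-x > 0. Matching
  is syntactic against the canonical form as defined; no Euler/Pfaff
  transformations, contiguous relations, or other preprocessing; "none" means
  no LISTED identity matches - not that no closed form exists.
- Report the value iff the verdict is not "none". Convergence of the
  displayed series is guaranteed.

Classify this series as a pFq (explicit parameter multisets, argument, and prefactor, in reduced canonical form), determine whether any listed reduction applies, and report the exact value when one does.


At argument 1: a 1F2 with upper {-2/3}, lower {4/5, 5/3}, scaled by C = -3. Verdict: none. Every listed pattern misses the 1F2 form at 1, upper {-2/3}.

First insight: t_0 being -3, the running product (C = -3) telescopes to a rising factorial.
Term ratio: r(k) = 1 * (k-2/3) / [(k+4/5) (k+5/3) (k+1)] ; factor over Q: parameters, x = 1, and C = -3.
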